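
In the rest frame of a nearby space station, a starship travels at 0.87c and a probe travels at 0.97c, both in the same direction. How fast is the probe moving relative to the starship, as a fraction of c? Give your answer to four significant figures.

0.6406c

Transform to the starship's frame: u' = (u − v)/(1 − uv/c²).
u' = (0.97 − 0.87)/(1 − 0.97×0.87) = 0.1/0.1561 = 0.64061.
Speed in the starship's frame: 0.6406c (in the same direction).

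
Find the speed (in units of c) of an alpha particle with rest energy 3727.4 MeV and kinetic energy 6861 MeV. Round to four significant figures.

0.9360c

K = (γ−1)mc², so γ = 1 + 6861/3727.4 = 2.8407.
Then v/c = √(1 − γ⁻²) = √(1 − 0.123922) = √0.876078 = 0.9360.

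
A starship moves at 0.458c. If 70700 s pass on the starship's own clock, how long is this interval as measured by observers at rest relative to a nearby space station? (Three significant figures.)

γ = 1/√(1 − β²) = 1/√(1 − 0.209764) = 1/√0.790236 = 1/0.888952 = 1.1249.
The onboard clock measures proper time, so the interval in the rest frame of a nearby space station is dilated: Δt = γ·Δτ = 1.1249 × 70700 s = 79500 s.

79500 s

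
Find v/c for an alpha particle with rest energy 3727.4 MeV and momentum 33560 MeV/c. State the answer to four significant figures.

0.9939

pc/(mc²) = 33560/3727.4 = 9.0036 = βγ = β/√(1−β²).
So β² = x²/(1 + x²) with x = 9.0036: x² = 81.0648, β² = 81.0648/82.0648 = 0.987815, β = 0.9939.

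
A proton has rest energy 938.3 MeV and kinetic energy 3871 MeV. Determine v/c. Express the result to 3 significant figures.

0.981

γ = 1 + K/(mc²) = 1 + 3871/938.3 = 5.1255.
β = √(1 − 1/γ²) = √(1 − 0.0380651) = √0.9619349 = 0.981.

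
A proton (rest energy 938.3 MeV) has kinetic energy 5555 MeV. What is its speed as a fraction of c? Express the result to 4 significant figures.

K = (γ−1)mc², so γ = 1 + 5555/938.3 = 6.9203.
Then v/c = √(1 − γ⁻²) = √(1 − 0.0208809) = √0.9791191 = 0.9895.

0.9895c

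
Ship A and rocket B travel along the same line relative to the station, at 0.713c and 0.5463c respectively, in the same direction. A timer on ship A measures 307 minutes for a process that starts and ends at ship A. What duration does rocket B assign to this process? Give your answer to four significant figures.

Speed of ship A in rocket B's frame: u = (v_A − v_B)/(1 − v_A v_B/c²) = (0.713 − 0.5463)/(1 − 0.713×0.5463) = 0.1667/0.6104881 = 0.27306; |u| = 0.27306c.
At |u| = 0.27306c, γ = (1 − 0.0745618)^(−1/2) = 1.0395.
Ship A's interval is proper; time dilation gives Δt_B = γΔτ = 1.0395 × 307 minutes = 319.1 minutes.

319.1 minutes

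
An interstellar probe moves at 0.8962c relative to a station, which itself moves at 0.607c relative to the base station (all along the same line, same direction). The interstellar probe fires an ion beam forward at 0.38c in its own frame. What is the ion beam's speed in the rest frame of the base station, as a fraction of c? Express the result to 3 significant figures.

Compose velocities in two stages. Stage 1 (into S'): u₁ = (0.38+0.8962)/(1+0.38×0.8962) = 0.95199.
Stage 2 (into S): u = (0.95199+0.607)/(1+0.95199×0.607) = 0.98804, so the speed is 0.988c.

0.988c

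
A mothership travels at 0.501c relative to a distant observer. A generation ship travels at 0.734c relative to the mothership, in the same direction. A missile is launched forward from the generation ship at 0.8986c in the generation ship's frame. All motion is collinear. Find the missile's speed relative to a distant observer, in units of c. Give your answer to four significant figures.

0.9946c

Compose velocities in two stages. Stage 1 (into S'): u₁ = (0.8986+0.734)/(1+0.8986×0.734) = 0.98375.
Stage 2 (into S): u = (0.98375+0.501)/(1+0.98375×0.501) = 0.99457, so the speed is 0.9946c.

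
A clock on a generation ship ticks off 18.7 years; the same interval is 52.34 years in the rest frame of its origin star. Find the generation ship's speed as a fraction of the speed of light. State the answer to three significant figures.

γ = Δt/Δτ = 52.34/18.7 = 2.7989.
β = √(1 − 1/γ²) = √(1 − 0.127651) = √0.872349 = 0.934.

0.934c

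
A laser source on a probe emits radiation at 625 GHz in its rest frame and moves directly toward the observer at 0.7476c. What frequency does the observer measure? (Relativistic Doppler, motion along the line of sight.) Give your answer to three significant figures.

1640 GHz

Relativistic Doppler (source moving toward): f_obs = f_src · √((1+β)/(1−β)).
With β = 0.7476: factor = √(1.7476/0.2524) = 2.6313.
f_obs = 625 × 2.6313 = 1640 GHz.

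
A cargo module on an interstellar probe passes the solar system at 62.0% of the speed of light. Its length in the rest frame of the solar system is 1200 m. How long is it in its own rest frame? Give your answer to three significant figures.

With β = 0.62, γ = 1/√(1 − 0.62²) = 1/√0.6156 = 1.2745.
Proper length: L₀ = γ·L = 1.2745 × 1200 = 1530 m.

1530 m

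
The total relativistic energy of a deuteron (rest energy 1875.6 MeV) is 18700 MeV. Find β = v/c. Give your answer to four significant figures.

γ = E/(mc²) = 18700/1875.6 = 9.9701.
β = √(1 − 1/γ²) = √(1 − 0.0100601) = √0.9899399 = 0.9950.

0.9950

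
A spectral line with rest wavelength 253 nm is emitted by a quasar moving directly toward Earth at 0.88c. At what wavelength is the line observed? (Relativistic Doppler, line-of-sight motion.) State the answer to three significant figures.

63.9 nm

Relativistic Doppler for wavelength: λ_obs = λ_src · √((1−β)/(1+β)).
With β = 0.88: factor = √(0.12/1.88) = 0.25265.
λ_obs = 253 × 0.25265 = 63.9 nm.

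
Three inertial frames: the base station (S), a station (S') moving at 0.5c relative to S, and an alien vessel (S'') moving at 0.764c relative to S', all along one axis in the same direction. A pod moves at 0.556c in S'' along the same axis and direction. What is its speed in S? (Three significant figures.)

Apply u = (u'+v)/(1+u'v) twice. Pod in the station frame: (0.556+0.764)/(1+0.556·0.764) = 1.32/1.424784 = 0.92646c.
That velocity, transformed to the rest frame of the base station: (0.92646+0.5)/(1+0.92646·0.5) = 1.42646/1.46323 = 0.97487c.

0.975c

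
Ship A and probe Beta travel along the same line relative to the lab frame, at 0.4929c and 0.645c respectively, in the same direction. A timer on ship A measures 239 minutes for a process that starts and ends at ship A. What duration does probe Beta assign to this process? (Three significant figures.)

The velocity of ship A relative to probe Beta is (0.4929 − 0.645)c / (1 − 0.4929×0.645) = −0.22299c; relative speed 0.22299c.
At |u| = 0.22299c, γ = (1 − 0.0497245)^(−1/2) = 1.0258.
The clock on ship A records proper time, so probe Beta measures Δt = γΔτ = 1.0258 × 239 = 245 minutes.

245 minutes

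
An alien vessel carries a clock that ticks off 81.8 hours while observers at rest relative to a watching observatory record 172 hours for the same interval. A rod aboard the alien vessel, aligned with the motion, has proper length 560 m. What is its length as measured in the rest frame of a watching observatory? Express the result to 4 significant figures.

From Δt = γΔτ: γ = 172/81.8 = 2.10269.
The rod contracts by the same γ: 560 m / 2.10269 = 266.3 m.

266.3 m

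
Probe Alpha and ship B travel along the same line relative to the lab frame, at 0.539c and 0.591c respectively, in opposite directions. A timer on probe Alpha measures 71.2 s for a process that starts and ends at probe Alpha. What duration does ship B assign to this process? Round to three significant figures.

138 s

Speed of probe Alpha in ship B's frame: u = (v_A + v_B)/(1 + v_A v_B/c²) = (0.539 + 0.591)/(1 + 0.539×0.591) = 1.13/1.318549 = 0.857; |u| = 0.857c.
γ for this relative speed: γ = 1/√(1 − 0.734449) = 1.9406.
The clock on probe Alpha records proper time, so ship B measures Δt = γΔτ = 1.9406 × 71.2 = 138 s.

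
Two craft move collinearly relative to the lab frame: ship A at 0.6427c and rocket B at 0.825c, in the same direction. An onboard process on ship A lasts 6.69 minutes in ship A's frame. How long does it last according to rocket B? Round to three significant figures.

7.26 minutes

Transform ship A's velocity into rocket B's frame: (0.6427 − 0.825)/(1 − 0.6427·0.825) = −0.1823/0.4697725, so the relative speed is 0.38806c.
γ for this relative speed: γ = 1/√(1 − 0.150591) = 1.085.
The clock on ship A records proper time, so rocket B measures Δt = γΔτ = 1.085 × 6.69 = 7.26 minutes.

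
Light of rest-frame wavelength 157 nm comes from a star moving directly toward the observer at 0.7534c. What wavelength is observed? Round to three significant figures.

58.9 nm

Relativistic Doppler for wavelength: λ_obs = λ_src · √((1−β)/(1+β)).
With β = 0.7534: factor = √(0.2466/1.7534) = 0.37502.
λ_obs = 157 × 0.37502 = 58.9 nm.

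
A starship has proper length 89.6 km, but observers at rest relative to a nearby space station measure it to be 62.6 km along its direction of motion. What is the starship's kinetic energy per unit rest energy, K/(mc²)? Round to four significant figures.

From L = L₀/γ: γ = 89.6/62.6 = 1.43131.
Since K = (γ−1)mc², K/(mc²) = 1.43131 − 1 = 0.4313.

0.4313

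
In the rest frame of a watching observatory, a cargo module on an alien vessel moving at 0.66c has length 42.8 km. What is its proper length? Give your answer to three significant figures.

Lorentz factor: γ = (1 − 0.4356)^(−1/2) = 1.3311.
Proper length: L₀ = γ·L = 1.3311 × 42.8 = 57.0 km.

57.0 km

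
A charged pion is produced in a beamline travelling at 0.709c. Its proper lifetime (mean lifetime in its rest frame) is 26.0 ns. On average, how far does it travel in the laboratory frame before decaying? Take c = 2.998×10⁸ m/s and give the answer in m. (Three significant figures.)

γ = 1/√(1 − β²) = 1/√(1 − 0.502681) = 1/√0.497319 = 1/0.705208 = 1.418.
Lab-frame lifetime: Δt = γτ = 1.418 × 26.0 ns = 36.868 ns.
Distance: d = vΔt = 0.709 × 2.998×10⁸ m/s × 3.6868×10^-8 s = 7.84 m.

7.84 m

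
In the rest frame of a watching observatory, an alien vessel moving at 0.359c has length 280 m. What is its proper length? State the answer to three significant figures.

γ = 1/√(1 − β²) = 1/√(1 − 0.128881) = 1/√0.871119 = 1/0.933338 = 1.0714.
Proper length: L₀ = γ·L = 1.0714 × 280 = 300 m.

300 m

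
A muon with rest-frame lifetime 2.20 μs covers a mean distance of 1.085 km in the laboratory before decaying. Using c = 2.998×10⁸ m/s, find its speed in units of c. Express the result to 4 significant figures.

Lab distance = (lab lifetime)·v = γτ·βc, so βγ = d/(cτ) = 1085/(2.998×10⁸ × 2.200×10^-6) = 1.645.
With βγ = 1.645: γ² = 1 + (βγ)² = 3.70602, and β = (βγ)/γ = 1.645/1.9251 = 0.8545.

0.8545c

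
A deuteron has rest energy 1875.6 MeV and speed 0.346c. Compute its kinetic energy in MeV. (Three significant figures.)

123 MeV

γ = 1/√(1 − β²) = 1/√(1 − 0.119716) = 1/√0.880284 = 1.065832.
Kinetic energy: K = (γ − 1)mc² = (1.065832 − 1) × 1875.6 MeV = 0.065832 × 1875.6 = 123 MeV.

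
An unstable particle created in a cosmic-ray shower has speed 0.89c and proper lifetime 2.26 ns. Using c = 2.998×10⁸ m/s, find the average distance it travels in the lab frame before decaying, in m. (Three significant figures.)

1.32 m

γ = 1/√(1 − β²) = 1/√(1 − 0.7921) = 1/√0.2079 = 1/0.455961 = 2.1932.
Lab-frame lifetime: Δt = γτ = 2.1932 × 2.26 ns = 4.9566 ns.
Distance: d = vΔt = 0.89 × 2.998×10⁸ m/s × 4.9566×10^-9 s = 1.32 m.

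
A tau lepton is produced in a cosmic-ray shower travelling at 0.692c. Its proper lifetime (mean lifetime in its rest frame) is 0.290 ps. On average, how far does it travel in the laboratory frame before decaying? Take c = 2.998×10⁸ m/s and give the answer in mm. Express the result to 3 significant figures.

0.0833 mm

With β = 0.692, γ = 1/√(1 − 0.692²) = 1/√0.521136 = 1.3852.
Lab-frame lifetime: Δt = γτ = 1.3852 × 0.290 ps = 0.40171 ps.
Distance: d = vΔt = 0.692 × 2.998×10⁸ m/s × 4.0171×10^-13 s = 8.33×10^-5 m = 0.0833 mm.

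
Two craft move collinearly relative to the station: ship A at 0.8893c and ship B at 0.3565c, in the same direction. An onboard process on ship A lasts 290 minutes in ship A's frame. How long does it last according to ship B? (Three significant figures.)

464 minutes

Speed of ship A in ship B's frame: u = (v_A − v_B)/(1 − v_A v_B/c²) = (0.8893 − 0.3565)/(1 − 0.8893×0.3565) = 0.5328/0.68296455 = 0.78013; |u| = 0.78013c.
γ for this relative speed: γ = 1/√(1 − 0.608603) = 1.5984.
Ship A's interval is proper; time dilation gives Δt_B = γΔτ = 1.5984 × 290 minutes = 464 minutes.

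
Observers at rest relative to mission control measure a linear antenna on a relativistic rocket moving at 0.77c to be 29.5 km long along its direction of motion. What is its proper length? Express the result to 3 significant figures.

46.2 km

β² = 0.5929, so γ = 1/√0.4071 = 1.5673.
Proper length: L₀ = γ·L = 1.5673 × 29.5 = 46.2 km.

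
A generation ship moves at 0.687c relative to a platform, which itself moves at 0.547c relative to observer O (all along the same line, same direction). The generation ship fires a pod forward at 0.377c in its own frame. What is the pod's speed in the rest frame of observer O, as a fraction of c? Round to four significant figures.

First combine the pod and generation ship (S''→S'): u₁ = (0.377 + 0.687)/(1 + 0.377×0.687) = 1.064/1.258999 = 0.84512.
Then combine with the platform (S'→S): u = (0.84512 + 0.547)/(1 + 0.84512×0.547) = 1.39212/1.46228064 = 0.95202.

0.9520c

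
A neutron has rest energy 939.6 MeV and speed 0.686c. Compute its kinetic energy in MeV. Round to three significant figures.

γ = 1/√(1 − β²) = 1/√(1 − 0.470596) = 1/√0.529404 = 1/0.727602 = 1.37438.
Kinetic energy: K = (γ − 1)mc² = (1.37438 − 1) × 939.6 MeV = 0.37438 × 939.6 = 352 MeV.

352 MeV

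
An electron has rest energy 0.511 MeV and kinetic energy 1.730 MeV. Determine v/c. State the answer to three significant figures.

K = (γ−1)mc², so γ = 1 + 1.730/0.511 = 4.3855.
Then v/c = √(1 − γ⁻²) = √(1 − 0.051995) = √0.948005 = 0.974.

0.974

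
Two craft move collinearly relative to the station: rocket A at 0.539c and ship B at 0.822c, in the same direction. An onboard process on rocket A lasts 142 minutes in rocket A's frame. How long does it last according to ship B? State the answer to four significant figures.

Speed of rocket A in ship B's frame: u = (v_A − v_B)/(1 − v_A v_B/c²) = (0.539 − 0.822)/(1 − 0.539×0.822) = −0.283/0.556942 = −0.50813; |u| = 0.50813c.
At |u| = 0.50813c, γ = (1 − 0.258196)^(−1/2) = 1.1611.
Rocket A's interval is proper; time dilation gives Δt_B = γΔτ = 1.1611 × 142 minutes = 164.9 minutes.

164.9 minutes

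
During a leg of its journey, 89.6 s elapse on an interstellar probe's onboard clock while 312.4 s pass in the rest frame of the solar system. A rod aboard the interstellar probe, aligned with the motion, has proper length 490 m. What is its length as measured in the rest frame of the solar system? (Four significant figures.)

140.5 m

γ = Δt/Δτ = 312.4/89.6 = 3.48661.
The rod contracts by the same γ: 490 m / 3.48661 = 140.5 m.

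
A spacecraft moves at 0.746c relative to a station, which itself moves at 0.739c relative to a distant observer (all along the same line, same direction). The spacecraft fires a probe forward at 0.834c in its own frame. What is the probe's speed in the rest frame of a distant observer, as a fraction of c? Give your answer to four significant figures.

0.9961c

First combine the probe and spacecraft (S''→S'): u₁ = (0.834 + 0.746)/(1 + 0.834×0.746) = 1.58/1.622164 = 0.97401.
Then combine with the station (S'→S): u = (0.97401 + 0.739)/(1 + 0.97401×0.739) = 1.71301/1.71979339 = 0.99606.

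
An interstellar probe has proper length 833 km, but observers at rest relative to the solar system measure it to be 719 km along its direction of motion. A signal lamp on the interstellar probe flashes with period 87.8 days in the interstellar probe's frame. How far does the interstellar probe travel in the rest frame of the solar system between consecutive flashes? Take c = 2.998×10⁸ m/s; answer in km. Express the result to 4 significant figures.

From L = L₀/γ: γ = 833/719 = 1.15855.
β = √(1 − 1/γ²) = 0.50495. Lab-frame period = γτ = 1.15855×87.8 days = 101.72 days. Distance = βc × γτ = 0.50495 × 2.998×10⁸ m/s × 8788608 s = 1.3305×10^15 m = 1.330×10^12 km.

1.330×10^12 km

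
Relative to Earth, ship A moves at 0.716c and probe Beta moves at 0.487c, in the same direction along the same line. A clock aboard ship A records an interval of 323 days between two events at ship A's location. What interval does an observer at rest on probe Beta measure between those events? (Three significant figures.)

The velocity of ship A relative to probe Beta is (0.716 − 0.487)c / (1 − 0.716×0.487) = 0.3516c; relative speed 0.3516c.
At |u| = 0.3516c, γ = (1 − 0.123623)^(−1/2) = 1.0682.
Ship A's interval is proper; time dilation gives Δt_B = γΔτ = 1.0682 × 323 days = 345 days.

345 days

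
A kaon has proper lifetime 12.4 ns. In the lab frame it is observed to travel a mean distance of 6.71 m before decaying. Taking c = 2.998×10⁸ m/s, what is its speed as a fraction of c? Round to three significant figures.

Let x = d/(cτ) = 6.710 m / (2.998×10⁸ m/s × 1.240×10^-8 s) = 1.805. Since d = βγcτ, x = βγ = β/√(1−β²).
Solving: β² = x²/(1+x²) = 3.25802/4.25802 = 0.765149, so β = 0.875.

0.875c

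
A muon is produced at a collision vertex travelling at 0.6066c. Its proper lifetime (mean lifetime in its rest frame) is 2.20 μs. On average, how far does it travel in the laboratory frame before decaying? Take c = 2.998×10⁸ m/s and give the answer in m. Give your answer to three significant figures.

γ = 1/√(1 − β²) = 1/√(1 − 0.36796356) = 1/√0.63203644 = 1/0.795007 = 1.2579.
Lab-frame lifetime: Δt = γτ = 1.2579 × 2.20 μs = 2.7674 μs.
Distance: d = vΔt = 0.6066 × 2.998×10⁸ m/s × 2.7674×10^-6 s = 503 m.

503 m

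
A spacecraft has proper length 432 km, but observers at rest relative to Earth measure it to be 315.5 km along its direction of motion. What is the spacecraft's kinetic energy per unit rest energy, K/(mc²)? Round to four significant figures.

0.3693

Length contraction gives γ = L₀/L = 432/315.5 = 1.36926.
Since K = (γ−1)mc², K/(mc²) = 1.36926 − 1 = 0.3693.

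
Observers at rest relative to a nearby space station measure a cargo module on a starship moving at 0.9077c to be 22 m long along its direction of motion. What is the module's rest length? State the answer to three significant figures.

52.4 m

Lorentz factor: γ = (1 − 0.82391929)^(−1/2) = 2.3831.
Proper length: L₀ = γ·L = 2.3831 × 22 = 52.4 m.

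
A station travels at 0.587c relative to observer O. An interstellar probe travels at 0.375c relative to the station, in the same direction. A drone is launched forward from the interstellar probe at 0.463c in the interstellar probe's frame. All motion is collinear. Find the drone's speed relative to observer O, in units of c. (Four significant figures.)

Apply u = (u'+v)/(1+u'v) twice. Drone in the station frame: (0.463+0.375)/(1+0.463·0.375) = 0.838/1.173625 = 0.71403c.
That velocity, transformed to the rest frame of observer O: (0.71403+0.587)/(1+0.71403·0.587) = 1.30103/1.41913561 = 0.91678c.

0.9168c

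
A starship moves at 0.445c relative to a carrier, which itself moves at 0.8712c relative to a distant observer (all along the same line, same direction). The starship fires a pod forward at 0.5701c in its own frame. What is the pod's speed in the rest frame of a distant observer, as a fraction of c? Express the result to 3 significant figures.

0.986c

Apply u = (u'+v)/(1+u'v) twice. Pod in the carrier frame: (0.5701+0.445)/(1+0.5701·0.445) = 1.0151/1.2536945 = 0.80969c.
That velocity, transformed to the rest frame of a distant observer: (0.80969+0.8712)/(1+0.80969·0.8712) = 1.68089/1.705401928 = 0.98563c.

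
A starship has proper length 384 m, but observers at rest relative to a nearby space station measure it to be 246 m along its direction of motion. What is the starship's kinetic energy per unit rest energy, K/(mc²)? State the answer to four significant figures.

γ = L₀/L = 384/246 = 1.56098.
K/(mc²) = γ − 1 = 1.56098 − 1 = 0.5610.

0.5610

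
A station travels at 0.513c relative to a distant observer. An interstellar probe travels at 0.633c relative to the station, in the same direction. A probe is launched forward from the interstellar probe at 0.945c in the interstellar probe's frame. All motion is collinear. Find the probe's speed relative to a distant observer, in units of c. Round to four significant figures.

0.9959c

First combine the probe and interstellar probe (S''→S'): u₁ = (0.945 + 0.633)/(1 + 0.945×0.633) = 1.578/1.598185 = 0.98737.
Then combine with the station (S'→S): u = (0.98737 + 0.513)/(1 + 0.98737×0.513) = 1.50037/1.50652081 = 0.99592.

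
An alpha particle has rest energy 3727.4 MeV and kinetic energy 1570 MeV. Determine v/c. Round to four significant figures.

K = (γ−1)mc², so γ = 1 + 1570/3727.4 = 1.4212.
Then v/c = √(1 − γ⁻²) = √(1 − 0.495096) = √0.504904 = 0.7106.

0.7106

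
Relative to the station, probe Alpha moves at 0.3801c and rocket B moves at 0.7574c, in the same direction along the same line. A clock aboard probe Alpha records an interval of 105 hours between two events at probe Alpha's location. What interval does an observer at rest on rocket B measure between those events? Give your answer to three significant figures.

124 hours

Speed of probe Alpha in rocket B's frame: u = (v_A − v_B)/(1 − v_A v_B/c²) = (0.3801 − 0.7574)/(1 − 0.3801×0.7574) = −0.3773/0.71211226 = −0.52983; |u| = 0.52983c.
γ for this relative speed: γ = 1/√(1 − 0.28072) = 1.1791.
The clock on probe Alpha records proper time, so rocket B measures Δt = γΔτ = 1.1791 × 105 = 124 hours.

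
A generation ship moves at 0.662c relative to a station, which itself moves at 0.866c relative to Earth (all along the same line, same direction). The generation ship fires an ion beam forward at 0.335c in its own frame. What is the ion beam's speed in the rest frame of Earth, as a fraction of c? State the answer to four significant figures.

First combine the ion beam and generation ship (S''→S'): u₁ = (0.335 + 0.662)/(1 + 0.335×0.662) = 0.997/1.22177 = 0.81603.
Then combine with the station (S'→S): u = (0.81603 + 0.866)/(1 + 0.81603×0.866) = 1.68203/1.70668198 = 0.98556.

0.9856c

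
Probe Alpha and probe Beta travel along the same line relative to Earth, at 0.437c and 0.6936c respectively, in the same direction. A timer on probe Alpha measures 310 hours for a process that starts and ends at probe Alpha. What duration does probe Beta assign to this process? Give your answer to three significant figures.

Speed of probe Alpha in probe Beta's frame: u = (v_A − v_B)/(1 − v_A v_B/c²) = (0.437 − 0.6936)/(1 − 0.437×0.6936) = −0.2566/0.6968968 = −0.3682; |u| = 0.3682c.
γ for this relative speed: γ = 1/√(1 − 0.135571) = 1.0756.
Probe Alpha's interval is proper; time dilation gives Δt_B = γΔτ = 1.0756 × 310 hours = 333 hours.

333 hours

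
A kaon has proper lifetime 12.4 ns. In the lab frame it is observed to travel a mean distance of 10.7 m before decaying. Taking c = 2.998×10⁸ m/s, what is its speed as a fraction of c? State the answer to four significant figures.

0.9446c

d = βγcτ ⇒ βγ = d/(cτ) = 10.70 m / (3.71752 m) = 2.8783.
β = (βγ)/√(1+(βγ)²) = 2.8783/√9.28461 = 0.9446.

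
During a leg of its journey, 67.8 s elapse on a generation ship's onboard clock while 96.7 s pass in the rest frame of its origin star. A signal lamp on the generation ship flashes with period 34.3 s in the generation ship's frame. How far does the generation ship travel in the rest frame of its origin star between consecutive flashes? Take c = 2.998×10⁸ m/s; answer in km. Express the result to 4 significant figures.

1.046×10^7 km

γ = Δt/Δτ = 96.7/67.8 = 1.42625.
β = √(1 − 1/γ²) = 0.71302. Lab-frame period = γτ = 1.42625×34.3 s = 48.92 s. Distance = βc × γτ = 0.71302 × 2.998×10⁸ m/s × 48.92 s = 1.0457×10^10 m = 1.046×10^7 km.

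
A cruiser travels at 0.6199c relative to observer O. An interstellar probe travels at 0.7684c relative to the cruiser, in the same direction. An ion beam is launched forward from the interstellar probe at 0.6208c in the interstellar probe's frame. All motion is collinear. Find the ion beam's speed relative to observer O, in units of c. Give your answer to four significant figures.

0.9857c

First combine the ion beam and interstellar probe (S''→S'): u₁ = (0.6208 + 0.7684)/(1 + 0.6208×0.7684) = 1.3892/1.47702272 = 0.94054.
Then combine with the cruiser (S'→S): u = (0.94054 + 0.6199)/(1 + 0.94054×0.6199) = 1.56044/1.583040746 = 0.98572.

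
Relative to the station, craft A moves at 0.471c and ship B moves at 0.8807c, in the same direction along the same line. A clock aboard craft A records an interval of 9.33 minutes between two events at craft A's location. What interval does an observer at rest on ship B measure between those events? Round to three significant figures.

13.1 minutes

Speed of craft A in ship B's frame: u = (v_A − v_B)/(1 − v_A v_B/c²) = (0.471 − 0.8807)/(1 − 0.471×0.8807) = −0.4097/0.5851903 = −0.70011; |u| = 0.70011c.
γ for this relative speed: γ = 1/√(1 − 0.490154) = 1.4005.
The clock on craft A records proper time, so ship B measures Δt = γΔτ = 1.4005 × 9.33 = 13.1 minutes.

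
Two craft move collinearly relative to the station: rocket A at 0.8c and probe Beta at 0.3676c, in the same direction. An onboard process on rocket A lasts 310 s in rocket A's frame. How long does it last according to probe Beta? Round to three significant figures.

The velocity of rocket A relative to probe Beta is (0.8 − 0.3676)c / (1 − 0.8×0.3676) = 0.61253c; relative speed 0.61253c.
γ for this relative speed: γ = 1/√(1 − 0.375193) = 1.2651.
Rocket A's interval is proper; time dilation gives Δt_B = γΔτ = 1.2651 × 310 s = 392 s.

392 s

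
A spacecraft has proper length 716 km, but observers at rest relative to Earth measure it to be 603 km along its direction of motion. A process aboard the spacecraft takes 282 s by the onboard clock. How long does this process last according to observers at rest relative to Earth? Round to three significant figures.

335 s

γ = L₀/L = 716/603 = 1.1874.
The same γ dilates the second interval: 1.1874 × 282 s = 335 s.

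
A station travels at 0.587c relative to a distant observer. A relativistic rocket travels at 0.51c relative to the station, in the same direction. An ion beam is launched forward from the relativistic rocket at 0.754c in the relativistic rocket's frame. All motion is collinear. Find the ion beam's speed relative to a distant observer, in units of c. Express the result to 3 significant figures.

Compose velocities in two stages. Stage 1 (into S'): u₁ = (0.754+0.51)/(1+0.754×0.51) = 0.91294.
Stage 2 (into S): u = (0.91294+0.587)/(1+0.91294×0.587) = 0.97659, so the speed is 0.977c.

0.977c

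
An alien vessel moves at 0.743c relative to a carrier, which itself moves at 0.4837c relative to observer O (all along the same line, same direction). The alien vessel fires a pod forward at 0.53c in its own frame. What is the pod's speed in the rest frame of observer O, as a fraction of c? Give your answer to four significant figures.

0.9690c

First combine the pod and alien vessel (S''→S'): u₁ = (0.53 + 0.743)/(1 + 0.53×0.743) = 1.273/1.39379 = 0.91334.
Then combine with the carrier (S'→S): u = (0.91334 + 0.4837)/(1 + 0.91334×0.4837) = 1.39704/1.441782558 = 0.96897.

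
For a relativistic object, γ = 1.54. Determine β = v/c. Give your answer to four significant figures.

0.7605

β = √(1 − 1/γ²) = √(1 − 1/2.3716) = √0.578344 = 0.7605.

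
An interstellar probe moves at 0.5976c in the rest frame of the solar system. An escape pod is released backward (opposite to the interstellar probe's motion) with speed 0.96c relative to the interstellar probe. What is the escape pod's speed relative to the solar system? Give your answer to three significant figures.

0.850c

Relativistic velocity addition: u = (u' + v)/(1 + u'v/c²), with u' = −0.96c and v = 0.5976c.
Numerator: −0.96 + 0.5976 = −0.3624. Denominator: 1 + (−0.96)(0.5976) = 0.426304.
u = −0.3624/0.426304 = −0.8501, so the speed is 0.850c.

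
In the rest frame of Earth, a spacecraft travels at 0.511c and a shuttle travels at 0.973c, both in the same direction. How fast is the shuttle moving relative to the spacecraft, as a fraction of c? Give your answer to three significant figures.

Transform to the spacecraft's frame: u' = (u − v)/(1 − uv/c²).
u' = (0.973 − 0.511)/(1 − 0.973×0.511) = 0.462/0.502797 = 0.91886.
Speed in the spacecraft's frame: 0.919c (in the same direction).

0.919c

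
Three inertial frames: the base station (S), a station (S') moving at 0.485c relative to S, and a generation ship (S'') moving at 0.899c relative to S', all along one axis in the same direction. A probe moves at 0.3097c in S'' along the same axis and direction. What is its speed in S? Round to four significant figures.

First combine the probe and generation ship (S''→S'): u₁ = (0.3097 + 0.899)/(1 + 0.3097×0.899) = 1.2087/1.2784203 = 0.94546.
Then combine with the station (S'→S): u = (0.94546 + 0.485)/(1 + 0.94546×0.485) = 1.43046/1.4585481 = 0.98074.

0.9807c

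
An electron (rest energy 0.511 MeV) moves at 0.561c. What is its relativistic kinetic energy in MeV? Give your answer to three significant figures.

β² = 0.314721, so γ = 1/√0.685279 = 1.208.
Kinetic energy: K = (γ − 1)mc² = (1.208 − 1) × 0.511 MeV = 0.208 × 0.511 = 0.106 MeV.

0.106 MeV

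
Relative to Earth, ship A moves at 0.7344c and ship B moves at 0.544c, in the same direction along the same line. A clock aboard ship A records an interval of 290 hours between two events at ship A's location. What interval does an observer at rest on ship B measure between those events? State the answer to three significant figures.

Speed of ship A in ship B's frame: u = (v_A − v_B)/(1 − v_A v_B/c²) = (0.7344 − 0.544)/(1 − 0.7344×0.544) = 0.1904/0.6004864 = 0.31708; |u| = 0.31708c.
γ for this relative speed: γ = 1/√(1 − 0.10054) = 1.0544.
Ship A's interval is proper; time dilation gives Δt_B = γΔτ = 1.0544 × 290 hours = 306 hours.

306 hours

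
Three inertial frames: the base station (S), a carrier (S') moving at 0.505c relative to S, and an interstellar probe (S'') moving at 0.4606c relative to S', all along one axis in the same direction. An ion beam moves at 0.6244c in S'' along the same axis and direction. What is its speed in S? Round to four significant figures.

First combine the ion beam and interstellar probe (S''→S'): u₁ = (0.6244 + 0.4606)/(1 + 0.6244×0.4606) = 1.085/1.28759864 = 0.84265.
Then combine with the carrier (S'→S): u = (0.84265 + 0.505)/(1 + 0.84265×0.505) = 1.34765/1.42553825 = 0.94536.

0.9454c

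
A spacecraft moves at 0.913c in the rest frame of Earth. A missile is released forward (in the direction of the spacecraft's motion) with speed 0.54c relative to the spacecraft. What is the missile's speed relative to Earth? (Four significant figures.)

0.9732c

In units of c, u = (u' + v)/(1 + u'v) with u' = 0.54 and v = 0.913.
Numerator: 0.54 + 0.913 = 1.453. Denominator: 1 + (0.54)(0.913) = 1.49302.
u = 1.453/1.49302 = 0.9732, so the speed is 0.9732c.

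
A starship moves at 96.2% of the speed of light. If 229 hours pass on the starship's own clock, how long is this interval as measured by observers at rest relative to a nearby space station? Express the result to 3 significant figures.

839 hours

Lorentz factor: γ = (1 − 0.925444)^(−1/2) = 3.6623.
The onboard clock measures proper time, so the interval in the rest frame of a nearby space station is dilated: Δt = γ·Δτ = 3.6623 × 229 hours = 839 hours.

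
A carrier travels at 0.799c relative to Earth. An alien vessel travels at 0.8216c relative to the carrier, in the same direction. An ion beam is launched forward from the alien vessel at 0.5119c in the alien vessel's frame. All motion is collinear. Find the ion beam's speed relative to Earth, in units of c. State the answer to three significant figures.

0.993c

First combine the ion beam and alien vessel (S''→S'): u₁ = (0.5119 + 0.8216)/(1 + 0.5119×0.8216) = 1.3335/1.42057704 = 0.9387.
Then combine with the carrier (S'→S): u = (0.9387 + 0.799)/(1 + 0.9387×0.799) = 1.7377/1.7500213 = 0.99296.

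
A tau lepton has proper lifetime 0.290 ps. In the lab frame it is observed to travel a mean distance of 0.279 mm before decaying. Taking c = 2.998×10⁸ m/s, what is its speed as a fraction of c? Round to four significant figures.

0.9547c

Lab distance = (lab lifetime)·v = γτ·βc, so βγ = d/(cτ) = 2.790×10^-4/(2.998×10⁸ × 2.900×10^-13) = 3.209.
With βγ = 3.209: γ² = 1 + (βγ)² = 11.2977, and β = (βγ)/γ = 3.209/3.36121 = 0.9547.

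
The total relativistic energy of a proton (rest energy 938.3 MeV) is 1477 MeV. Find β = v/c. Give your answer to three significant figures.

0.772

γ = E/(mc²) = 1477/938.3 = 1.5741.
β = √(1 − 1/γ²) = √(1 − 0.403585) = √0.596415 = 0.772.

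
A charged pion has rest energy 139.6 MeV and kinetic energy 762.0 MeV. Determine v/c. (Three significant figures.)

0.988

K = (γ−1)mc², so γ = 1 + 762.0/139.6 = 6.4585.
Then v/c = √(1 − γ⁻²) = √(1 − 0.0239738) = √0.9760262 = 0.988.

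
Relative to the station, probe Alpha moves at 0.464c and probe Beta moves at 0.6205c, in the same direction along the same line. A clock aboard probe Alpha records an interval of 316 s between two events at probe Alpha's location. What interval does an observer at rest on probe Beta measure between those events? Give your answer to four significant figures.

323.9 s

Speed of probe Alpha in probe Beta's frame: u = (v_A − v_B)/(1 − v_A v_B/c²) = (0.464 − 0.6205)/(1 − 0.464×0.6205) = −0.1565/0.712088 = −0.21978; |u| = 0.21978c.
At |u| = 0.21978c, γ = (1 − 0.0483032)^(−1/2) = 1.0251.
Probe Alpha's interval is proper; time dilation gives Δt_B = γΔτ = 1.0251 × 316 s = 323.9 s.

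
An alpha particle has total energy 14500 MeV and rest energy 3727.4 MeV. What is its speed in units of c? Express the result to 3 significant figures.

γ = E/(mc²) = 14500/3727.4 = 3.8901.
β = √(1 − 1/γ²) = √(1 − 0.0660813) = √0.9339187 = 0.966.

0.966c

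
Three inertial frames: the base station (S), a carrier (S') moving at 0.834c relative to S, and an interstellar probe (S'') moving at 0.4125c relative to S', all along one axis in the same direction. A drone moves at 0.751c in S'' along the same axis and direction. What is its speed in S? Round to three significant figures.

First combine the drone and interstellar probe (S''→S'): u₁ = (0.751 + 0.4125)/(1 + 0.751×0.4125) = 1.1635/1.3097875 = 0.88831.
Then combine with the carrier (S'→S): u = (0.88831 + 0.834)/(1 + 0.88831×0.834) = 1.72231/1.74085054 = 0.98935.

0.989c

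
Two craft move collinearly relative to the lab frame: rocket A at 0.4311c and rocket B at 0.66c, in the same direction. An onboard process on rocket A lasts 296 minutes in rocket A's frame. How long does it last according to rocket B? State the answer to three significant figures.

312 minutes

Transform rocket A's velocity into rocket B's frame: (0.4311 − 0.66)/(1 − 0.4311·0.66) = −0.2289/0.715474, so the relative speed is 0.31993c.
At |u| = 0.31993c, γ = (1 − 0.102355)^(−1/2) = 1.0555.
The clock on rocket A records proper time, so rocket B measures Δt = γΔτ = 1.0555 × 296 = 312 minutes.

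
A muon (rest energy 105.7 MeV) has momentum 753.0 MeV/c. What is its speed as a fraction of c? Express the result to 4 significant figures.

0.9903c

pc/(mc²) = 753.0/105.7 = 7.1239 = βγ = β/√(1−β²).
So β² = x²/(1 + x²) with x = 7.1239: x² = 50.75, β² = 50.75/51.75 = 0.980676, β = 0.9903.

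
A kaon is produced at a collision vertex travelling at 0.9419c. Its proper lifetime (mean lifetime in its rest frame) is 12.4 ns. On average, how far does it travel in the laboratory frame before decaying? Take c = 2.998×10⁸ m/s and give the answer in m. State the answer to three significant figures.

Lorentz factor: γ = (1 − 0.88717561)^(−1/2) = 2.9771.
Lab-frame lifetime: Δt = γτ = 2.9771 × 12.4 ns = 36.916 ns.
Distance: d = vΔt = 0.9419 × 2.998×10⁸ m/s × 3.6916×10^-8 s = 10.4 m.

10.4 m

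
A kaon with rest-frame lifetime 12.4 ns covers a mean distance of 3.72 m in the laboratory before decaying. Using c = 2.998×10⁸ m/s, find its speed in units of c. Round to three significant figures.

0.707c

d = βγcτ ⇒ βγ = d/(cτ) = 3.720 m / (3.71752 m) = 1.0007.
β = (βγ)/√(1+(βγ)²) = 1.0007/√2.0014 = 0.707.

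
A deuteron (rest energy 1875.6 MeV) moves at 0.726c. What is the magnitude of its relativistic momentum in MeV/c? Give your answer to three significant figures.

1980 MeV/c

γ = 1/√(1 − β²) = 1/√(1 − 0.527076) = 1/√0.472924 = 1/0.687695 = 1.4541.
Momentum: p = γβ·mc = 1.4541 × 0.726 × 1875.6 MeV/c = 1980 MeV/c.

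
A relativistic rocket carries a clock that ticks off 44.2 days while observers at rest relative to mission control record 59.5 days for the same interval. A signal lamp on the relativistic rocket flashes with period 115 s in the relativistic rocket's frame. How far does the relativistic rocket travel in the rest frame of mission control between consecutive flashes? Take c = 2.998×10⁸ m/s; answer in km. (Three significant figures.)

3.11×10^7 km

From Δt = γΔτ: γ = 59.5/44.2 = 1.34615.
β = √(1 − 1/γ²) = 0.66945. Lab-frame period = γτ = 1.34615×115 s = 154.81 s. Distance = βc × γτ = 0.66945 × 2.998×10⁸ m/s × 154.81 s = 3.1071×10^10 m = 3.11×10^7 km.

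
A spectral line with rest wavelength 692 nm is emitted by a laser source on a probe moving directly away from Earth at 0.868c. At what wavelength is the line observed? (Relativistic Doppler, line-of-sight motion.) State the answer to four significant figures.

2603 nm

Relativistic Doppler for wavelength: λ_obs = λ_src · √((1+β)/(1−β)).
With β = 0.868: factor = √(1.868/0.132) = 3.7618.
λ_obs = 692 × 3.7618 = 2603 nm.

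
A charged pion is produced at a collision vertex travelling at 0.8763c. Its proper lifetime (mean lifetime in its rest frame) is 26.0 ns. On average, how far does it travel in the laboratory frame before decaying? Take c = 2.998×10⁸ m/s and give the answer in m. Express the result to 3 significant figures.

14.2 m

Lorentz factor: γ = (1 − 0.76790169)^(−1/2) = 2.0757.
Lab-frame lifetime: Δt = γτ = 2.0757 × 26.0 ns = 53.968 ns.
Distance: d = vΔt = 0.8763 × 2.998×10⁸ m/s × 5.3968×10^-8 s = 14.2 m.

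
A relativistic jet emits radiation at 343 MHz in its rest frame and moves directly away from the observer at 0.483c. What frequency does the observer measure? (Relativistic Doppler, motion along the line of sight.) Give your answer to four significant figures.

Relativistic Doppler (source moving away): f_obs = f_src · √((1−β)/(1+β)).
With β = 0.483: factor = √(0.517/1.483) = 0.59044.
f_obs = 343 × 0.59044 = 202.5 MHz.

202.5 MHz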